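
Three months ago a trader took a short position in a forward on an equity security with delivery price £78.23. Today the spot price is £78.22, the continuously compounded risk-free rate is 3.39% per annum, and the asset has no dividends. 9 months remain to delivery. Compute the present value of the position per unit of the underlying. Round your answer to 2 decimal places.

-£1.95

Current fair forward for the remaining 9 months: F = S·e^(r·T), r = 0.0339
F = 78.22 · e^(0.0339 × 9/12) = 78.22 × 1.025751 = 80.2342
Value of long forward = (F − K)·e^(−rT) = (80.2342 − 78.23) · e^(−0.0339·9/12)
= 2.0042 × 0.974895 = 1.95
Short position value = −(long value) = -£1.95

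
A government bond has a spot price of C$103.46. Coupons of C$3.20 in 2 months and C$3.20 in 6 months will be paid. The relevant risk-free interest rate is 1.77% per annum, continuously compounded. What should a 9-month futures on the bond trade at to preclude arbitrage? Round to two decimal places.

PV(coupons) I = 3.20·e^(−0.0177·2/12) + 3.20·e^(−0.0177·6/12)
I = 3.1906 + 3.1718 = 6.3624
F = (S − I)·e^(rT) = (103.46 − 6.3624) · e^(0.0177·9/12)
= 97.0976 · e^0.013275 = 97.0976 × 1.013364 = C$98.40

C$98.40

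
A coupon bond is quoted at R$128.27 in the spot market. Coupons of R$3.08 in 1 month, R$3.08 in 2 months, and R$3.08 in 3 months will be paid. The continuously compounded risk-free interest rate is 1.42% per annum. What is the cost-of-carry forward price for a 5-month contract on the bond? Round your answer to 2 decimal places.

R$119.76

PV(coupons) I = 3.08·e^(−0.0142·1/12) + 3.08·e^(−0.0142·2/12) + 3.08·e^(−0.0142·3/12)
I = 3.0764 + 3.0727 + 3.0691 = 9.2182
F = (S − I)·e^(rT) = (128.27 − 9.2182) · e^(0.0142·5/12)
= 119.0518 · e^0.005917 = 119.0518 × 1.005935 = R$119.76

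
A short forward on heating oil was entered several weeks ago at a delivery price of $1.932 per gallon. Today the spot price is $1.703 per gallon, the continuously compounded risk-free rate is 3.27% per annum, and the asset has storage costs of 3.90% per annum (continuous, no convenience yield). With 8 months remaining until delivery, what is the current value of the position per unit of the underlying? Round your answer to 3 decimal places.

Current fair forward for the remaining 8 months: F = S·e^((r + u)·T), (r + u) = 0.0327 + 0.0390 = 0.0717
F = 1.703 · e^(0.0717 × 8/12) = 1.703 × 1.048961 = 1.7864
Value of long forward = (F − K)·e^(−rT) = (1.7864 − 1.932) · e^(−0.0327·8/12)
= -0.1456 × 0.978436 = -0.142
Short position value = −(long value) = $0.142

$0.142 per gallon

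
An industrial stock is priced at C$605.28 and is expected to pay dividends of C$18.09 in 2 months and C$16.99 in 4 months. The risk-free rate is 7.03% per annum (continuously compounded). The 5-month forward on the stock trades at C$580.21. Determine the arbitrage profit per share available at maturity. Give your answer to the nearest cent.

PV(dividends) I = 18.09·e^(−0.0703·2/12) + 16.99·e^(−0.0703·4/12) = 34.4758
Fair forward F* = (S − I)·e^(rT) = (605.28 − 34.4758)·e^0.029292 = 570.8042 × 1.029725 = 587.7714
Market C$580.21 < fair 587.7714: forward underpriced → reverse cash-and-carry (short the stock, invest proceeds at r, pay the dividends, go long the forward).
Profit at T = |F_mkt − F*| = |580.21 − 587.7714| = C$7.56 per share

C$7.56 per share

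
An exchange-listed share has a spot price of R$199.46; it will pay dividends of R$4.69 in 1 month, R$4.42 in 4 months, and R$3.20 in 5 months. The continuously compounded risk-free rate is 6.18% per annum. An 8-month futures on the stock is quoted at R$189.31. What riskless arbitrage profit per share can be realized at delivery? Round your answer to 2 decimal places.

PV(dividends) I = 4.69·e^(−0.0618·1/12) + 4.42·e^(−0.0618·4/12) + 3.20·e^(−0.0618·5/12) = 12.1144
Fair futures F* = (S − I)·e^(rT) = (199.46 − 12.1144)·e^0.041200 = 187.3456 × 1.042060 = 195.2254
Market R$189.31 < fair 195.2254: forward underpriced → reverse cash-and-carry (short the stock, invest proceeds at r, pay the dividends, go long the forward).
Profit at T = |F_mkt − F*| = |189.31 − 195.2254| = R$5.92 per share

R$5.92 per share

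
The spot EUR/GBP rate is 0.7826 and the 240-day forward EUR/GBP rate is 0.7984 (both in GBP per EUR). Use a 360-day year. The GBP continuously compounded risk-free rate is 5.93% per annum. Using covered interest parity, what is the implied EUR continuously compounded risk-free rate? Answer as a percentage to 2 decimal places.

F = S·e^((r_GBP − r_EUR)T) ⇒ r_EUR = r_GBP − ln(F/S)/T
ln(0.7984/0.7826) = 0.019988; /(240/360) = 0.029982
r_EUR = 0.0593 − 0.029982 = 0.029318
r_EUR = 2.93%

2.93%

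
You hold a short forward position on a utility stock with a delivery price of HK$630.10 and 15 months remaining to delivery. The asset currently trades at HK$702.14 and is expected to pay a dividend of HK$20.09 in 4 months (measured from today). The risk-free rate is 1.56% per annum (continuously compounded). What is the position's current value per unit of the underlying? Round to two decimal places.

-HK$64.22

PV(remaining dividends) I = 20.09·e^(−0.0156·4/12) = 19.9858
Current forward F = (S − I)·e^(rT) = (702.14 − 19.9858)·e^(0.0156·15/12) = 682.1542 × 1.019691 = 695.5865
Value (long) = (F − K)·e^(−rT) = (695.5865 − 630.10) × 0.980689 = 64.2219
Short position value = −(long value) = -HK$64.22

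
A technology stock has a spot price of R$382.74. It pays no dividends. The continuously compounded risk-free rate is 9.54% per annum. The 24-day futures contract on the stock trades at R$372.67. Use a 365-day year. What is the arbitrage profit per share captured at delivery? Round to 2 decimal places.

R$12.48 per share

Fair futures: F* = S·e^(carry·T), with carry = r = 0.0954
F* = 382.74 · e^(0.0954 × 24/365) = 382.74 · e^0.006273 = 382.74 × 1.006293 = R$385.1486
Market R$372.67 < fair R$385.1486: forward underpriced → reverse cash-and-carry (short spot, go long the forward).
At maturity, profit = |F_mkt − F*| = |372.67 − 385.1486| = R$12.48 per share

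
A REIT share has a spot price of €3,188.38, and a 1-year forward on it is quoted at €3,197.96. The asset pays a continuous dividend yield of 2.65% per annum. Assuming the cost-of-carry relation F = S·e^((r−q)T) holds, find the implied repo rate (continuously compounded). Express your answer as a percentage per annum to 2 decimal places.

From F = S·e^((r−q)T): (r − q) = ln(F/S)/T
ln(3197.96/3188.38) = ln(1.003005) = 0.003000
(r − q) = 0.003000 / (1) = 0.003000
r = ln(F/S)/T + q = 0.003000 + 0.0265 = 0.029500
r = 2.95%

2.95%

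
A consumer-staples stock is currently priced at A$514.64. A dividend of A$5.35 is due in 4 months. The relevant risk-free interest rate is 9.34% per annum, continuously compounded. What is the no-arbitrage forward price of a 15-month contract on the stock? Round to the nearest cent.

A$572.54

PV(dividends) I = 5.35·e^(−0.0934·4/12)
I = 5.1860
F = (S − I)·e^(rT) = (514.64 − 5.1860) · e^(0.0934·15/12)
= 509.4540 · e^0.116750 = 509.4540 × 1.123838 = A$572.54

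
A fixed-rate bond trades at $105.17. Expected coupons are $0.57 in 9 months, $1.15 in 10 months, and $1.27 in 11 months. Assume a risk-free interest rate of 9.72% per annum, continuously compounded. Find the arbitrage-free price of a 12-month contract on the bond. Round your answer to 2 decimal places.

PV(coupons) I = 0.57·e^(−0.0972·9/12) + 1.15·e^(−0.0972·10/12) + 1.27·e^(−0.0972·11/12)
I = 0.5299 + 1.0605 + 1.1617 = 2.7521
F = (S − I)·e^(rT) = (105.17 − 2.7521) · e^(0.0972·12/12)
= 102.4179 · e^0.097200 = 102.4179 × 1.102081 = $112.87

$112.87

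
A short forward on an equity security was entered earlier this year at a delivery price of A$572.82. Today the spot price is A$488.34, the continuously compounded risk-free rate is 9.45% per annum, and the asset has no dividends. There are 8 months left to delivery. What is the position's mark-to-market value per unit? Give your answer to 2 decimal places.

A$49.51

Current fair forward for the remaining 8 months: F = S·e^(r·T), r = 0.0945
F = 488.34 · e^(0.0945 × 8/12) = 488.34 × 1.065027 = 520.0953
Value of long forward = (F − K)·e^(−rT) = (520.0953 − 572.82) · e^(−0.0945·8/12)
= -52.7247 × 0.938943 = -49.51
Short position value = −(long value) = A$49.51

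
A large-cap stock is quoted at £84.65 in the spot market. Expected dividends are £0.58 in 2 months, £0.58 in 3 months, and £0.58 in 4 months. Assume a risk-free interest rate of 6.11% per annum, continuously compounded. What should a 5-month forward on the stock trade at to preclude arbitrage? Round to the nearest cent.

PV(dividends) I = 0.58·e^(−0.0611·2/12) + 0.58·e^(−0.0611·3/12) + 0.58·e^(−0.0611·4/12)
I = 0.5741 + 0.5712 + 0.5683 = 1.7136
F = (S − I)·e^(rT) = (84.65 − 1.7136) · e^(0.0611·5/12)
= 82.9364 · e^0.025458 = 82.9364 × 1.025785 = £85.07

£85.07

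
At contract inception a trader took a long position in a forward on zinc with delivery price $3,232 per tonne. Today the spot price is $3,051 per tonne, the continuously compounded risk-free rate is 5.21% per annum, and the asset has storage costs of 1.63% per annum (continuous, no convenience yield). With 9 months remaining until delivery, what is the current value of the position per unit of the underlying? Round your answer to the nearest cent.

-$19.62 per tonne

Current fair forward for the remaining 9 months: F = S·e^((r + u)·T), (r + u) = 0.0521 + 0.0163 = 0.0684
F = 3051 · e^(0.0684 × 9/12) = 3051 × 1.05263864 = 3211.6005
Value of long forward = (F − K)·e^(−rT) = (3211.6005 − 3232) · e^(−0.0521·9/12)
= -20.3995 × 0.96167858 = -19.62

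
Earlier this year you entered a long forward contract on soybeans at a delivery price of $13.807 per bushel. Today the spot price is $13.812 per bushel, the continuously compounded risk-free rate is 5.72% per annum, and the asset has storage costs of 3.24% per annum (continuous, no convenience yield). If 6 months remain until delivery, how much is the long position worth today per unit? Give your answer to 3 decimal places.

Current fair forward for the remaining 6 months: F = S·e^((r + u)·T), (r + u) = 0.0572 + 0.0324 = 0.0896
F = 13.812 · e^(0.0896 × 6/12) = 13.812 × 1.045819 = 14.4449
Value of long forward = (F − K)·e^(−rT) = (14.4449 − 13.807) · e^(−0.0572·6/12)
= 0.6379 × 0.971805 = 0.620

$0.620 per bushel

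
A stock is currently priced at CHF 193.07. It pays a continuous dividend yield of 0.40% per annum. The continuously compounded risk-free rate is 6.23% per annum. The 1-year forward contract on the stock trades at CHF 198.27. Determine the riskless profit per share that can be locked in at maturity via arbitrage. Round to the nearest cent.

CHF 6.39 per share

Fair forward: F* = S·e^(carry·T), with carry = (r − q) = 0.0623 − 0.0040 = 0.0583
F* = 193.07 · e^(0.0583 × 1) = 193.07 · e^0.058300 = 193.07 × 1.060033 = CHF 204.6606
Market CHF 198.27 < fair CHF 204.6606: forward underpriced → reverse cash-and-carry (short spot, go long the forward).
At maturity, profit = |F_mkt − F*| = |198.27 − 204.6606| = CHF 6.39 per share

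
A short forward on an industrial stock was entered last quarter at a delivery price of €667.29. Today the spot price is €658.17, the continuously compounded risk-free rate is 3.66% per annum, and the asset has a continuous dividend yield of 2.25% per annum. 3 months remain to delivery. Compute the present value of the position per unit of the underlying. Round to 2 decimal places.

€6.73

Current fair forward for the remaining 3 months: F = S·e^((r − q)·T), (r − q) = 0.0366 − 0.0225 = 0.0141
F = 658.17 · e^(0.0141 × 3/12) = 658.17 × 1.003531 = 660.4940
Value of long forward = (F − K)·e^(−rT) = (660.4940 − 667.29) · e^(−0.0366·3/12)
= -6.7960 × 0.990892 = -6.73
Short position value = −(long value) = €6.73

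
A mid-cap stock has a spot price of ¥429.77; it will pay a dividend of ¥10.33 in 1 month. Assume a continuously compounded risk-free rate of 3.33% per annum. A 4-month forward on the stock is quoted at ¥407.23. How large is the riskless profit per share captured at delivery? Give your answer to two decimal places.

¥16.92 per share

PV(dividends) I = 10.33·e^(−0.0333·1/12) = 10.3014
Fair forward F* = (S − I)·e^(rT) = (429.77 − 10.3014)·e^0.011100 = 419.4686 × 1.011162 = 424.1507
Market ¥407.23 < fair 424.1507: forward underpriced → reverse cash-and-carry (short the stock, invest proceeds at r, pay the dividends, go long the forward).
Profit at T = |F_mkt − F*| = |407.23 − 424.1507| = ¥16.92 per share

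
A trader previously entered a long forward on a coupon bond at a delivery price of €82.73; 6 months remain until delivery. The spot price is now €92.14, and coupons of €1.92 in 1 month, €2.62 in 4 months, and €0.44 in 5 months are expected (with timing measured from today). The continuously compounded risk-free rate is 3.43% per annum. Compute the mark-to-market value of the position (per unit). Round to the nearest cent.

PV(remaining coupons) I = 1.92·e^(−0.0343·1/12) + 2.62·e^(−0.0343·4/12) + 0.44·e^(−0.0343·5/12) = 4.9385
Current forward F = (S − I)·e^(rT) = (92.14 − 4.9385)·e^(0.0343·6/12) = 87.2015 × 1.017298 = 88.7099
Value (long) = (F − K)·e^(−rT) = (88.7099 − 82.73) × 0.982996 = 5.8782
Value = €5.88

€5.88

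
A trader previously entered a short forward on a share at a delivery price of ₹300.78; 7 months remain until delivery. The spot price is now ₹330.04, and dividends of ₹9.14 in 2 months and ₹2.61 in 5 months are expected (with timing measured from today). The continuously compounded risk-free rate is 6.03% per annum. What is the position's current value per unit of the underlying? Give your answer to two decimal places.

-₹28.06

PV(remaining dividends) I = 9.14·e^(−0.0603·2/12) + 2.61·e^(−0.0603·5/12) = 11.5938
Current forward F = (S − I)·e^(rT) = (330.04 − 11.5938)·e^(0.0603·7/12) = 318.4462 × 1.035801 = 329.8469
Value (long) = (F − K)·e^(−rT) = (329.8469 − 300.78) × 0.965436 = 28.0622
Short position value = −(long value) = -₹28.06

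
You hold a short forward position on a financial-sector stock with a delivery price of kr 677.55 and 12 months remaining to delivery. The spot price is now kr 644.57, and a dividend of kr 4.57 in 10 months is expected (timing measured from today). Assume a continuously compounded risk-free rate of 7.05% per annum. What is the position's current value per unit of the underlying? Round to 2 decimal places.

-kr 8.83

PV(remaining dividends) I = 4.57·e^(−0.0705·10/12) = 4.3092
Current forward F = (S − I)·e^(rT) = (644.57 − 4.3092)·e^(0.0705·12/12) = 640.2608 × 1.073045 = 687.0287
Value (long) = (F − K)·e^(−rT) = (687.0287 − 677.55) × 0.931928 = 8.8335
Short position value = −(long value) = -kr 8.83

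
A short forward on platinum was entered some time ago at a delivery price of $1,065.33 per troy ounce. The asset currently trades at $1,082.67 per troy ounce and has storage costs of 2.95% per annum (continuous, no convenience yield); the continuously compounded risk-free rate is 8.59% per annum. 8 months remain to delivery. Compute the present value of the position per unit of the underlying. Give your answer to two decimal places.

-$98.14 per troy ounce

Current fair forward for the remaining 8 months: F = S·e^((r + u)·T), (r + u) = 0.0859 + 0.0295 = 0.1154
F = 1082.67 · e^(0.1154 × 8/12) = 1082.67 × 1.07997008 = 1169.2512
Value of long forward = (F − K)·e^(−rT) = (1169.2512 − 1065.33) · e^(−0.0859·8/12)
= 103.9212 × 0.94434221 = 98.14
Short position value = −(long value) = -$98.14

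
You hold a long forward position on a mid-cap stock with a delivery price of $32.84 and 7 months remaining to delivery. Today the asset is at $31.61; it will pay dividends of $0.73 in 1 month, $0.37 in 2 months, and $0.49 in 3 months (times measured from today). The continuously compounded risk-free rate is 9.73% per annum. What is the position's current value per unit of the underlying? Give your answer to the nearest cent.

PV(remaining dividends) I = 0.73·e^(−0.0973·1/12) + 0.37·e^(−0.0973·2/12) + 0.49·e^(−0.0973·3/12) = 1.5664
Current forward F = (S − I)·e^(rT) = (31.61 − 1.5664)·e^(0.0973·7/12) = 30.0436 × 1.058400 = 31.7981
Value (long) = (F − K)·e^(−rT) = (31.7981 − 32.84) × 0.944822 = -0.9844
Value = -$0.98

-$0.98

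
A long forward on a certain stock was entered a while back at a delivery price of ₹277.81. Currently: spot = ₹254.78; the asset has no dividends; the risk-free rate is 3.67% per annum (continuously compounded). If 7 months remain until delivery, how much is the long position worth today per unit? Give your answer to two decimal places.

Current fair forward for the remaining 7 months: F = S·e^(r·T), r = 0.0367
F = 254.78 · e^(0.0367 × 7/12) = 254.78 × 1.021639 = 260.2932
Value of long forward = (F − K)·e^(−rT) = (260.2932 − 277.81) · e^(−0.0367·7/12)
= -17.5168 × 0.978819 = -17.15

-₹17.15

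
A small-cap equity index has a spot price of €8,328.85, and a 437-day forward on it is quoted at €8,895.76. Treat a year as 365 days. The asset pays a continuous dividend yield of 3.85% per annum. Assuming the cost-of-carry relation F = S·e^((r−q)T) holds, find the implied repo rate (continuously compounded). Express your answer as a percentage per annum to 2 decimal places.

9.35%

From F = S·e^((r−q)T): (r − q) = ln(F/S)/T
ln(8895.76/8328.85) = ln(1.068066) = 0.065850
(r − q) = 0.065850 / (437/365) = 0.055001
r = ln(F/S)/T + q = 0.055001 + 0.0385 = 0.093501
r = 9.35%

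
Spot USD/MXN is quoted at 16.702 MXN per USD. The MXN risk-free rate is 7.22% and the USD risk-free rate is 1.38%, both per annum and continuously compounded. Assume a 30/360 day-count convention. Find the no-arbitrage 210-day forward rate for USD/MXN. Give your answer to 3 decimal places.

F = S·e^((r_MXN − r_USD)T) = 16.702 · e^((0.0722 − 0.0138) × 210/360)
= 16.702 · e^0.034067 = 16.702 × 1.034654
F = 17.281 MXN per USD

17.281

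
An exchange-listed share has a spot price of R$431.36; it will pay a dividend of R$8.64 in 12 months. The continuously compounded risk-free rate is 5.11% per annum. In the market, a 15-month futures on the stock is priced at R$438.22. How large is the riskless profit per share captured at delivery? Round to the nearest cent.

PV(dividends) I = 8.64·e^(−0.0511·12/12) = 8.2096
Fair futures F* = (S − I)·e^(rT) = (431.36 − 8.2096)·e^0.063875 = 423.1504 × 1.065959 = 451.0610
Market R$438.22 < fair 451.0610: forward underpriced → reverse cash-and-carry (short the stock, invest proceeds at r, pay the dividends, go long the forward).
Profit at T = |F_mkt − F*| = |438.22 − 451.0610| = R$12.84 per share

R$12.84 per share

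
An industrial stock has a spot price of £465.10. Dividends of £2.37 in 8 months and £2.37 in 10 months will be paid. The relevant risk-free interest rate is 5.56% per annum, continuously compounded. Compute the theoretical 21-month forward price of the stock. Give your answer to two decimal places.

PV(dividends) I = 2.37·e^(−0.0556·8/12) + 2.37·e^(−0.0556·10/12)
I = 2.2838 + 2.2627 = 4.5465
F = (S − I)·e^(rT) = (465.10 − 4.5465) · e^(0.0556·21/12)
= 460.5535 · e^0.097300 = 460.5535 × 1.102191 = £507.62

£507.62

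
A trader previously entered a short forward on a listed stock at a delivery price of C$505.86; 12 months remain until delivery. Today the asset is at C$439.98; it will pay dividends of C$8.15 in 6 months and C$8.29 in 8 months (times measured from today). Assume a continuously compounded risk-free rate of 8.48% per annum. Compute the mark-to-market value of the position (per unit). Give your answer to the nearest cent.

C$40.40

PV(remaining dividends) I = 8.15·e^(−0.0848·6/12) + 8.29·e^(−0.0848·8/12) = 15.6460
Current forward F = (S − I)·e^(rT) = (439.98 − 15.6460)·e^(0.0848·12/12) = 424.3340 × 1.088499 = 461.8871
Value (long) = (F − K)·e^(−rT) = (461.8871 − 505.86) × 0.918696 = -40.3977
Short position value = −(long value) = C$40.40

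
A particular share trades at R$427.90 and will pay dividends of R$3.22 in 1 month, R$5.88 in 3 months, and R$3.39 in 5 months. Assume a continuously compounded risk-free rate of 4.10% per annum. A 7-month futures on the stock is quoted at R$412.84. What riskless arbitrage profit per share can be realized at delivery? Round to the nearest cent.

R$12.76 per share

PV(dividends) I = 3.22·e^(−0.0410·1/12) + 5.88·e^(−0.0410·3/12) + 3.39·e^(−0.0410·5/12) = 12.3616
Fair futures F* = (S − I)·e^(rT) = (427.90 − 12.3616)·e^0.023917 = 415.5384 × 1.024205 = 425.5965
Market R$412.84 < fair 425.5965: forward underpriced → reverse cash-and-carry (short the stock, invest proceeds at r, pay the dividends, go long the forward).
Profit at T = |F_mkt − F*| = |412.84 − 425.5965| = R$12.76 per share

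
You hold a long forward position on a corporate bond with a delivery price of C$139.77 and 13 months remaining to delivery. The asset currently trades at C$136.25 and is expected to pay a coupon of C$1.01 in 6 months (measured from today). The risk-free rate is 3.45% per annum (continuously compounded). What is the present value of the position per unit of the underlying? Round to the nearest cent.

PV(remaining coupons) I = 1.01·e^(−0.0345·6/12) = 0.9927
Current forward F = (S − I)·e^(rT) = (136.25 − 0.9927)·e^(0.0345·13/12) = 135.2573 × 1.038082 = 140.4082
Value (long) = (F − K)·e^(−rT) = (140.4082 − 139.77) × 0.963315 = 0.6148
Value = C$0.61

C$0.61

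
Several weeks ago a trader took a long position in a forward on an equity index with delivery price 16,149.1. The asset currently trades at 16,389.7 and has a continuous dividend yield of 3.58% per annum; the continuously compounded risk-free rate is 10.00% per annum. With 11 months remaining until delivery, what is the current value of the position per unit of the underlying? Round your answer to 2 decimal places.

Current fair forward for the remaining 11 months: F = S·e^((r − q)·T), (r − q) = 0.1000 − 0.0358 = 0.0642
F = 16389.7 · e^(0.0642 × 11/12) = 16389.7 × 1.06061614 = 17383.1803
Value of long forward = (F − K)·e^(−rT) = (17383.1803 − 16149.1) · e^(−0.1000·11/12)
= 1234.0803 × 0.91240924 = 1125.99

1125.99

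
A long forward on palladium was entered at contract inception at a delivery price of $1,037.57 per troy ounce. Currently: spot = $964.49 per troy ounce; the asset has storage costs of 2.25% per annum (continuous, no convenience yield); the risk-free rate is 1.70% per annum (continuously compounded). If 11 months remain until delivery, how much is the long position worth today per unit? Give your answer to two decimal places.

Current fair forward for the remaining 11 months: F = S·e^((r + u)·T), (r + u) = 0.0170 + 0.0225 = 0.0395
F = 964.49 · e^(0.0395 × 11/12) = 964.49 × 1.036872 = 1000.0527
Value of long forward = (F − K)·e^(−rT) = (1000.0527 − 1037.57) · e^(−0.0170·11/12)
= -37.5173 × 0.984537 = -36.94

-$36.94 per troy ounce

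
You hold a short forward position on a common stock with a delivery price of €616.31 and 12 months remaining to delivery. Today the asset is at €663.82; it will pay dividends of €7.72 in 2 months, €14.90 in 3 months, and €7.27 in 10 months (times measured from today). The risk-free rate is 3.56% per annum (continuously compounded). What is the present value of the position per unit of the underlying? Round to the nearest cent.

PV(remaining dividends) I = 7.72·e^(−0.0356·2/12) + 14.90·e^(−0.0356·3/12) + 7.27·e^(−0.0356·10/12) = 29.4998
Current forward F = (S − I)·e^(rT) = (663.82 − 29.4998)·e^(0.0356·12/12) = 634.3202 × 1.036241 = 657.3086
Value (long) = (F − K)·e^(−rT) = (657.3086 − 616.31) × 0.965026 = 39.5647
Short position value = −(long value) = -€39.56

-€39.56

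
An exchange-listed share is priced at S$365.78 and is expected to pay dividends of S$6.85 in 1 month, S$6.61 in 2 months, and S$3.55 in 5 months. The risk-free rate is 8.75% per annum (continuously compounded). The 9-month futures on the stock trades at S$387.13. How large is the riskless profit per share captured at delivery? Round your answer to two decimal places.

PV(dividends) I = 6.85·e^(−0.0875·1/12) + 6.61·e^(−0.0875·2/12) + 3.55·e^(−0.0875·5/12) = 16.7374
Fair futures F* = (S − I)·e^(rT) = (365.78 − 16.7374)·e^0.065625 = 349.0426 × 1.067826 = 372.7168
Market S$387.13 > fair 372.7168: forward overpriced → cash-and-carry (borrow at r, buy the stock and collect the dividends, short the forward).
Profit at T = |F_mkt − F*| = |387.13 − 372.7168| = S$14.41 per share

S$14.41 per share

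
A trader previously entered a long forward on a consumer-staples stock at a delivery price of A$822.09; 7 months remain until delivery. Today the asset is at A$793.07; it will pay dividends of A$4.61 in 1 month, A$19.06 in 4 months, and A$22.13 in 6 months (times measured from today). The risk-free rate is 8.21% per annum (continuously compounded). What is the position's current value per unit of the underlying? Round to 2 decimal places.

PV(remaining dividends) I = 4.61·e^(−0.0821·1/12) + 19.06·e^(−0.0821·4/12) + 22.13·e^(−0.0821·6/12) = 44.3640
Current forward F = (S − I)·e^(rT) = (793.07 − 44.3640)·e^(0.0821·7/12) = 748.7060 × 1.049057 = 785.4353
Value (long) = (F − K)·e^(−rT) = (785.4353 − 822.09) × 0.953237 = -34.9406
Value = -A$34.94

-A$34.94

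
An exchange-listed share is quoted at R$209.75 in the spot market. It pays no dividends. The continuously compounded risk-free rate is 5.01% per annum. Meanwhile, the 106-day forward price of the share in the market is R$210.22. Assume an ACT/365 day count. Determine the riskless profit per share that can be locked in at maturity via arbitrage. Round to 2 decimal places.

Fair forward: F* = S·e^(carry·T), with carry = r = 0.0501
F* = 209.75 · e^(0.0501 × 106/365) = 209.75 · e^0.014550 = 209.75 × 1.014656 = R$212.8241
Market R$210.22 < fair R$212.8241: forward underpriced → reverse cash-and-carry (short spot, go long the forward).
At maturity, profit = |F_mkt − F*| = |210.22 − 212.8241| = R$2.60 per share

R$2.60 per share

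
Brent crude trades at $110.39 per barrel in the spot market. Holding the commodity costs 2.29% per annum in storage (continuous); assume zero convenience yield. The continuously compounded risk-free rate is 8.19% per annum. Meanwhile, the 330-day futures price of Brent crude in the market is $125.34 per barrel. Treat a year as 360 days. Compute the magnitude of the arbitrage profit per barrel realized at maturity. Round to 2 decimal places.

Fair futures: F* = S·e^(carry·T), with carry = (r + u) = 0.0819 + 0.0229 = 0.1048
F* = 110.39 · e^(0.1048 × 330/360) = 110.39 · e^0.096067 = 110.39 × 1.100833 = $121.5210
Market $125.34 > fair $121.5210: forward overpriced → cash-and-carry (buy spot, short the forward).
At maturity, profit = |F_mkt − F*| = |125.34 − 121.5210| = $3.82 per barrel

$3.82 per barrel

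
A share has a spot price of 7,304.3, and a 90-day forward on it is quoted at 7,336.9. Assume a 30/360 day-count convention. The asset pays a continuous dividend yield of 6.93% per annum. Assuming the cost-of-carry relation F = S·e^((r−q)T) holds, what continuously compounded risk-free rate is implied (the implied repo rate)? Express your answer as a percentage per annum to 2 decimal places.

From F = S·e^((r−q)T): (r − q) = ln(F/S)/T
ln(7336.9/7304.3) = ln(1.004463) = 0.004453
(r − q) = 0.004453 / (90/360) = 0.017812
r = ln(F/S)/T + q = 0.017812 + 0.0693 = 0.087112
r = 8.71%

8.71%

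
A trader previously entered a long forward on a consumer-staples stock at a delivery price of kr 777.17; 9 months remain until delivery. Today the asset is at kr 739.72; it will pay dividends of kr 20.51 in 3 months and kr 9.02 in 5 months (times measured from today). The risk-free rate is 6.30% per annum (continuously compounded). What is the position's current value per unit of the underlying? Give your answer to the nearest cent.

-kr 30.56

PV(remaining dividends) I = 20.51·e^(−0.0630·3/12) + 9.02·e^(−0.0630·5/12) = 28.9758
Current forward F = (S − I)·e^(rT) = (739.72 − 28.9758)·e^(0.0630·9/12) = 710.7442 × 1.048384 = 745.1328
Value (long) = (F − K)·e^(−rT) = (745.1328 − 777.17) × 0.953849 = -30.5587
Value = -kr 30.56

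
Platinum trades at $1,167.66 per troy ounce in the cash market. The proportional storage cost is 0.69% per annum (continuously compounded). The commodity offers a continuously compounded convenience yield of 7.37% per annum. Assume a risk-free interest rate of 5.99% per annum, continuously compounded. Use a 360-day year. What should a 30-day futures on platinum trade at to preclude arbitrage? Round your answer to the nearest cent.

Net carry = r + u − y = 0.0599 + 0.0069 − 0.0737 = -0.0069
F = S·e^((r+u−y)T) = 1167.66 · e^(-0.0069 × 30/360) = 1167.66 · e^-0.00057500
= 1167.66 × 0.99942517 = $1,166.99 per troy ounce

$1,166.99 per troy ounce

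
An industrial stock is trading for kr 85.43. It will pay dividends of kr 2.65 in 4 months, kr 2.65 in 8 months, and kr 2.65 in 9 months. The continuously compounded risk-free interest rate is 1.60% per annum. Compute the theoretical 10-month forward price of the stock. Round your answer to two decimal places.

kr 78.59

PV(dividends) I = 2.65·e^(−0.0160·4/12) + 2.65·e^(−0.0160·8/12) + 2.65·e^(−0.0160·9/12)
I = 2.6359 + 2.6219 + 2.6184 = 7.8762
F = (S − I)·e^(rT) = (85.43 − 7.8762) · e^(0.0160·10/12)
= 77.5538 · e^0.013333 = 77.5538 × 1.013422 = kr 78.59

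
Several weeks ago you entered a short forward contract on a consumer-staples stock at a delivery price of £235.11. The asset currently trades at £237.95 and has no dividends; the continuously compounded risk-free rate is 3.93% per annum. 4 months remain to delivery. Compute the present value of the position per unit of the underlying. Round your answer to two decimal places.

Current fair forward for the remaining 4 months: F = S·e^(r·T), r = 0.0393
F = 237.95 · e^(0.0393 × 4/12) = 237.95 × 1.013186 = 241.0876
Value of long forward = (F − K)·e^(−rT) = (241.0876 − 235.11) · e^(−0.0393·4/12)
= 5.9776 × 0.986985 = 5.90
Short position value = −(long value) = -£5.90

-£5.90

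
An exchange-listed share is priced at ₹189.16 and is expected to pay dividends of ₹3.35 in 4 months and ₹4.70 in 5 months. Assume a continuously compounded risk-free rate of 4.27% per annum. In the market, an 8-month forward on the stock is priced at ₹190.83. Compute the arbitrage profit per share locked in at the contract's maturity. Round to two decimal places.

₹4.36 per share

PV(dividends) I = 3.35·e^(−0.0427·4/12) + 4.70·e^(−0.0427·5/12) = 7.9198
Fair forward F* = (S − I)·e^(rT) = (189.16 − 7.9198)·e^0.028467 = 181.2402 × 1.028876 = 186.4737
Market ₹190.83 > fair 186.4737: forward overpriced → cash-and-carry (borrow at r, buy the stock and collect the dividends, short the forward).
Profit at T = |F_mkt − F*| = |190.83 − 186.4737| = ₹4.36 per share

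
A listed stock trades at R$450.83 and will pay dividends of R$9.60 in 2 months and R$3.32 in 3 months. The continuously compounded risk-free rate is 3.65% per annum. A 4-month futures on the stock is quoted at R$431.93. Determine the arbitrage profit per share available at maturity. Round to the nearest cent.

R$11.43 per share

PV(dividends) I = 9.60·e^(−0.0365·2/12) + 3.32·e^(−0.0365·3/12) = 12.8316
Fair futures F* = (S − I)·e^(rT) = (450.83 − 12.8316)·e^0.012167 = 437.9984 × 1.012241 = 443.3599
Market R$431.93 < fair 443.3599: forward underpriced → reverse cash-and-carry (short the stock, invest proceeds at r, pay the dividends, go long the forward).
Profit at T = |F_mkt − F*| = |431.93 − 443.3599| = R$11.43 per share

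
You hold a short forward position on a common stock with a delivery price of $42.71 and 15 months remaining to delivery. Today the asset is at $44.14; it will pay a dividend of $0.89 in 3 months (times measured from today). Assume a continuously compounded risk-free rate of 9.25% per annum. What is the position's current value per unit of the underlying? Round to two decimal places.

-$5.22

PV(remaining dividends) I = 0.89·e^(−0.0925·3/12) = 0.8697
Current forward F = (S − I)·e^(rT) = (44.14 − 0.8697)·e^(0.0925·15/12) = 43.2703 × 1.122575 = 48.5742
Value (long) = (F − K)·e^(−rT) = (48.5742 − 42.71) × 0.890809 = 5.2239
Short position value = −(long value) = -$5.22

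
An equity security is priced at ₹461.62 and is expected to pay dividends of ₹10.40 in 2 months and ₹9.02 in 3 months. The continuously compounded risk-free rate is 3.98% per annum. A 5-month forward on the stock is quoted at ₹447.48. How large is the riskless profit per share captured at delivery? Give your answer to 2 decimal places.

₹2.27 per share

PV(dividends) I = 10.40·e^(−0.0398·2/12) + 9.02·e^(−0.0398·3/12) = 19.2619
Fair forward F* = (S − I)·e^(rT) = (461.62 − 19.2619)·e^0.016583 = 442.3581 × 1.016721 = 449.7548
Market ₹447.48 < fair 449.7548: forward underpriced → reverse cash-and-carry (short the stock, invest proceeds at r, pay the dividends, go long the forward).
Profit at T = |F_mkt − F*| = |447.48 − 449.7548| = ₹2.27 per share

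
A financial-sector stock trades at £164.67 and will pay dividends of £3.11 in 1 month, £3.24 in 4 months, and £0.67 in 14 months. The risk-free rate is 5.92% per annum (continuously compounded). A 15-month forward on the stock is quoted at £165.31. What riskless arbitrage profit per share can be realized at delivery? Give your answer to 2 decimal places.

£4.58 per share

PV(dividends) I = 3.11·e^(−0.0592·1/12) + 3.24·e^(−0.0592·4/12) + 0.67·e^(−0.0592·14/12) = 6.8967
Fair forward F* = (S − I)·e^(rT) = (164.67 − 6.8967)·e^0.074000 = 157.7733 × 1.076807 = 169.8914
Market £165.31 < fair 169.8914: forward underpriced → reverse cash-and-carry (short the stock, invest proceeds at r, pay the dividends, go long the forward).
Profit at T = |F_mkt − F*| = |165.31 − 169.8914| = £4.58 per share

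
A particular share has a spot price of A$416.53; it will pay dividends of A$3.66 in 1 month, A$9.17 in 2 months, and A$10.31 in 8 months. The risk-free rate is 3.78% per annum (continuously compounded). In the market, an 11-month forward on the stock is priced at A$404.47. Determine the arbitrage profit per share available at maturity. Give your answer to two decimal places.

PV(dividends) I = 3.66·e^(−0.0378·1/12) + 9.17·e^(−0.0378·2/12) + 10.31·e^(−0.0378·8/12) = 22.8143
Fair forward F* = (S − I)·e^(rT) = (416.53 − 22.8143)·e^0.034650 = 393.7157 × 1.035257 = 407.5969
Market A$404.47 < fair 407.5969: forward underpriced → reverse cash-and-carry (short the stock, invest proceeds at r, pay the dividends, go long the forward).
Profit at T = |F_mkt − F*| = |404.47 − 407.5969| = A$3.13 per share

A$3.13 per share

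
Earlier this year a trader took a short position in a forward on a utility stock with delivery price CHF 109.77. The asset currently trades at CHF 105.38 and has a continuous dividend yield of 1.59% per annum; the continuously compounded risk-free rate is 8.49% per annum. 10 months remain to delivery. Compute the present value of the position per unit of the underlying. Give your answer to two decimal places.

Current fair forward for the remaining 10 months: F = S·e^((r − q)·T), (r − q) = 0.0849 − 0.0159 = 0.0690
F = 105.38 · e^(0.0690 × 10/12) = 105.38 × 1.059185 = 111.6169
Value of long forward = (F − K)·e^(−rT) = (111.6169 − 109.77) · e^(−0.0849·10/12)
= 1.8469 × 0.931695 = 1.72
Short position value = −(long value) = -CHF 1.72

-CHF 1.72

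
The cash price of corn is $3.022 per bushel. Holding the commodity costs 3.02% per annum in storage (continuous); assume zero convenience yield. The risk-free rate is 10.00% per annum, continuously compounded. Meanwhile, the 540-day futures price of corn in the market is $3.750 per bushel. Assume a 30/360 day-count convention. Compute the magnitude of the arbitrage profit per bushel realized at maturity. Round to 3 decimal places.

$0.076 per bushel

Fair futures: F* = S·e^(carry·T), with carry = (r + u) = 0.1000 + 0.0302 = 0.1302
F* = 3.022 · e^(0.1302 × 540/360) = 3.022 · e^0.195300 = 3.022 × 1.215676 = $3.6738
Market $3.750 > fair $3.6738: forward overpriced → cash-and-carry (buy spot, short the forward).
At maturity, profit = |F_mkt − F*| = |3.750 − 3.6738| = $0.076 per bushel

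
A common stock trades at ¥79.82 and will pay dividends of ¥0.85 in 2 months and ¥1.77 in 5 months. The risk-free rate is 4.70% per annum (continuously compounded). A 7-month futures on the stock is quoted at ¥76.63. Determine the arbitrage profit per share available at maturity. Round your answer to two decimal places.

PV(dividends) I = 0.85·e^(−0.0470·2/12) + 1.77·e^(−0.0470·5/12) = 2.5790
Fair futures F* = (S − I)·e^(rT) = (79.82 − 2.5790)·e^0.027417 = 77.2410 × 1.027796 = 79.3880
Market ¥76.63 < fair 79.3880: forward underpriced → reverse cash-and-carry (short the stock, invest proceeds at r, pay the dividends, go long the forward).
Profit at T = |F_mkt − F*| = |76.63 − 79.3880| = ¥2.76 per share

¥2.76 per share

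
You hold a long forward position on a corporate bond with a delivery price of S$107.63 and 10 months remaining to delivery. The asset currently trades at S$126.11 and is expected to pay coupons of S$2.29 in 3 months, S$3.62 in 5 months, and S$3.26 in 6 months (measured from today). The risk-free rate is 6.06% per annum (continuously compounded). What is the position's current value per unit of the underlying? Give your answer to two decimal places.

S$14.83

PV(remaining coupons) I = 2.29·e^(−0.0606·3/12) + 3.62·e^(−0.0606·5/12) + 3.26·e^(−0.0606·6/12) = 8.9480
Current forward F = (S − I)·e^(rT) = (126.11 − 8.9480)·e^(0.0606·10/12) = 117.1620 × 1.051797 = 123.2306
Value (long) = (F − K)·e^(−rT) = (123.2306 − 107.63) × 0.950754 = 14.8323
Value = S$14.83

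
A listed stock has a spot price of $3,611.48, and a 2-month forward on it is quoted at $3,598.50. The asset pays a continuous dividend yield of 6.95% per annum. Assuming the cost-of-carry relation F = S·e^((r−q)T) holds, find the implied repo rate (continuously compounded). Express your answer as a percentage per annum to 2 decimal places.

4.79%

From F = S·e^((r−q)T): (r − q) = ln(F/S)/T
ln(3598.50/3611.48) = ln(0.996406) = -0.003600
(r − q) = -0.003600 / (2/12) = -0.021600
r = ln(F/S)/T + q = -0.021600 + 0.0695 = 0.047900
r = 4.79%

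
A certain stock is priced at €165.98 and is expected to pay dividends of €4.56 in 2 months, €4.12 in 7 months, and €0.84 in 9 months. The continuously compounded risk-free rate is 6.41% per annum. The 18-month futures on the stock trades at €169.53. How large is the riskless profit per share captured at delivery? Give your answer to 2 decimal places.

PV(dividends) I = 4.56·e^(−0.0641·2/12) + 4.12·e^(−0.0641·7/12) + 0.84·e^(−0.0641·9/12) = 9.2809
Fair futures F* = (S − I)·e^(rT) = (165.98 − 9.2809)·e^0.096150 = 156.6991 × 1.100924 = 172.5138
Market €169.53 < fair 172.5138: forward underpriced → reverse cash-and-carry (short the stock, invest proceeds at r, pay the dividends, go long the forward).
Profit at T = |F_mkt − F*| = |169.53 − 172.5138| = €2.98 per share

€2.98 per share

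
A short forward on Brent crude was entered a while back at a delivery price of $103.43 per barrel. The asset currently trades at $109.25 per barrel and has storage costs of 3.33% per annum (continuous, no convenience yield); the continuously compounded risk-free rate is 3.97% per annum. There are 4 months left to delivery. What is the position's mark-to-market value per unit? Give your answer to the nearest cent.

Current fair forward for the remaining 4 months: F = S·e^((r + u)·T), (r + u) = 0.0397 + 0.0333 = 0.0730
F = 109.25 · e^(0.0730 × 4/12) = 109.25 × 1.024632 = 111.9410
Value of long forward = (F − K)·e^(−rT) = (111.9410 − 103.43) · e^(−0.0397·4/12)
= 8.5110 × 0.986854 = 8.40
Short position value = −(long value) = -$8.40

-$8.40 per barrel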